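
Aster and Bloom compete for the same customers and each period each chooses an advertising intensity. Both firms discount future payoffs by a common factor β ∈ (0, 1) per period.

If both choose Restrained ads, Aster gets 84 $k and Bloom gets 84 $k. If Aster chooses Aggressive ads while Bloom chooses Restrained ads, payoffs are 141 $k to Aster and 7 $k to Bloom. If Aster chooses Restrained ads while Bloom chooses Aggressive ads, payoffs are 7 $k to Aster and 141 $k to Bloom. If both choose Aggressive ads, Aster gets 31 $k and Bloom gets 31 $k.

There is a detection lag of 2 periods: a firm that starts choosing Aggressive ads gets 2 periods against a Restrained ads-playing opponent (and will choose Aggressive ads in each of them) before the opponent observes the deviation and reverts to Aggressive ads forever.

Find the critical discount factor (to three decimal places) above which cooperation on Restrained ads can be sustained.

A deviator earns 141 for 2 periods, then 31 forever; cooperating earns 84 forever. Multiplying the IC by (1−β):
84 ≥ 141(1−β^2) + 31β^2, so 110·β^2 ≥ 57 and β^2 ≥ 57/110.
β ≥ (57/110)^(1/2) ≈ 0.720.

0.720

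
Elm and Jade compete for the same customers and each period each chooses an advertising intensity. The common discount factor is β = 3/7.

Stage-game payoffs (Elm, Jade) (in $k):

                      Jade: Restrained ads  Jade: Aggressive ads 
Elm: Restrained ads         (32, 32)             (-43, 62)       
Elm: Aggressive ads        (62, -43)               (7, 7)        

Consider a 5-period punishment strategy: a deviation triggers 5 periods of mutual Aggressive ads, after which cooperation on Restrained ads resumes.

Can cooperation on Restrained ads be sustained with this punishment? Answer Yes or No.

Comparing payoff streams over the 6 periods until play realigns: cooperate → 32(1+β+…+β^5); deviate → 62 + 7(β+…+β^5).
Cooperation is sustained iff (32−7)(β+…+β^5) ≥ 62−32.
β+…+β^5 = 3/7·(1−(3/7)^5)/(1−3/7) = 0.7392, and (62−32)/(32−7) = 1.2000.
0.7392 < 1.2000, so cooperation is not sustainable.

No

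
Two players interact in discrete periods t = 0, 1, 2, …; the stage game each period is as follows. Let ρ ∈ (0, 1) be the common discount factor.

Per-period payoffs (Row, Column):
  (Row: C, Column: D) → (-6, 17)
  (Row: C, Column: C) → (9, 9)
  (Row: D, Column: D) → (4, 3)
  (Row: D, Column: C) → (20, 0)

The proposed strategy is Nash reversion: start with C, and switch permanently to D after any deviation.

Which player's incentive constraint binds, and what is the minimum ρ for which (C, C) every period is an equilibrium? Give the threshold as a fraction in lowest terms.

Row's threshold: (20−9)/(20−4) = 11/16.
Column's threshold: (17−9)/(17−3) = 4/7.
11/16 > 4/7, so Row binds and ρ* = 11/16.

Row; ρ ≥ 11/16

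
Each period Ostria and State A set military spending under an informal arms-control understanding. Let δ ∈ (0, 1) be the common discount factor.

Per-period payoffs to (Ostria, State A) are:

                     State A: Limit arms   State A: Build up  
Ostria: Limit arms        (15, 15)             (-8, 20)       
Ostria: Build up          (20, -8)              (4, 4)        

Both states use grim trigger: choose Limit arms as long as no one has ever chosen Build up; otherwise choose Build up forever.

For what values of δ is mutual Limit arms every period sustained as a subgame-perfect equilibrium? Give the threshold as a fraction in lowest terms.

5/16

Cooperation forever yields 15 each period: 15/(1−δ).
Deviating yields 20 once, then 4 forever: 20 + 4δ/(1−δ).
No profitable deviation requires 15/(1−δ) ≥ 20 + 4δ/(1−δ).
Multiplying by (1−δ): 15 ≥ 20(1−δ) + 4δ = 20 − 16δ.
So 16δ ≥ 5, i.e. δ ≥ 5/16.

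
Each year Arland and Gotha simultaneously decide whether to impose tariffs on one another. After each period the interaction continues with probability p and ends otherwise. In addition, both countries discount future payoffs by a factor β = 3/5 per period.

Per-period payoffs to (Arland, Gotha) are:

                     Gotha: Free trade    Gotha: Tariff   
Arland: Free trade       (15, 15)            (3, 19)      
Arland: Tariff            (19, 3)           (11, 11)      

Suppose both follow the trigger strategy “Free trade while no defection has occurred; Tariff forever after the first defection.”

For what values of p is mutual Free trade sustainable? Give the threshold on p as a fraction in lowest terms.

Expected continuation weight on next period's payoff is β·p = 3/5·p, which plays the role of the discount factor.
Cooperation requires 3/5·p ≥ (19−15)/(19−11) = 1/2, hence p ≥ 5/6.

5/6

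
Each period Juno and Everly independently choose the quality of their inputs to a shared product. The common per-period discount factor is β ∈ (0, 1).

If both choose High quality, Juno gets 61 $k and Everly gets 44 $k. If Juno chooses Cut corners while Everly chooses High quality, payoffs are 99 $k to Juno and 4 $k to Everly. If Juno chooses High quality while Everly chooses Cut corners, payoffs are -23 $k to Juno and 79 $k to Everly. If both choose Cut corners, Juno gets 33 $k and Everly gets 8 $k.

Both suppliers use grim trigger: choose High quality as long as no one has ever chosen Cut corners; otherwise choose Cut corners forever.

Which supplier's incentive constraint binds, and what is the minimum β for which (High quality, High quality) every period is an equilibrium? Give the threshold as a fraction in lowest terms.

Juno's threshold: (99−61)/(99−33) = 19/33.
Everly's threshold: (79−44)/(79−8) = 35/71.
19/33 > 35/71, so Juno binds and β* = 19/33.

Juno; β ≥ 19/33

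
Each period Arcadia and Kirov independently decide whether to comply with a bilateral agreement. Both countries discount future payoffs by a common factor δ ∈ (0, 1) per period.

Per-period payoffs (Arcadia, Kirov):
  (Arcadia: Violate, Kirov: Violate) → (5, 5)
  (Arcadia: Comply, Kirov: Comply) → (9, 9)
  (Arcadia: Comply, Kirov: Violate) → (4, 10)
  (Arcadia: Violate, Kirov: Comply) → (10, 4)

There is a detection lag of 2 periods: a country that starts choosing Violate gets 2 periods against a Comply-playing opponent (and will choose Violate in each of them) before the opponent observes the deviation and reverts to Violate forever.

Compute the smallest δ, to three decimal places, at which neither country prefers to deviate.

0.447

A deviator earns 10 for 2 periods, then 5 forever; cooperating earns 9 forever. Multiplying the IC by (1−δ):
9 ≥ 10(1−δ^2) + 5δ^2, so 5·δ^2 ≥ 1 and δ^2 ≥ 1/5.
δ ≥ (1/5)^(1/2) ≈ 0.447.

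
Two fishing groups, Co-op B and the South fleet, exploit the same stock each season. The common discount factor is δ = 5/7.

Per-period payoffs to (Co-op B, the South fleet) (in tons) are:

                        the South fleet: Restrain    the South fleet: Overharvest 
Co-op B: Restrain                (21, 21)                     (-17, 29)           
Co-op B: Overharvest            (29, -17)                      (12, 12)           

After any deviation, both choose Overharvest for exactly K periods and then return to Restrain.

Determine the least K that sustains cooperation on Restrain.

Need Σ_{k=1}^{K} δ^k ≥ (29−21)/(21−12) = 0.8889 at δ = 5/7.
At K = 1 the sum is 0.7143 < 0.8889; at K = 2 it is 1.2245 ≥ 0.8889.
So the minimum punishment length is K = 2.

2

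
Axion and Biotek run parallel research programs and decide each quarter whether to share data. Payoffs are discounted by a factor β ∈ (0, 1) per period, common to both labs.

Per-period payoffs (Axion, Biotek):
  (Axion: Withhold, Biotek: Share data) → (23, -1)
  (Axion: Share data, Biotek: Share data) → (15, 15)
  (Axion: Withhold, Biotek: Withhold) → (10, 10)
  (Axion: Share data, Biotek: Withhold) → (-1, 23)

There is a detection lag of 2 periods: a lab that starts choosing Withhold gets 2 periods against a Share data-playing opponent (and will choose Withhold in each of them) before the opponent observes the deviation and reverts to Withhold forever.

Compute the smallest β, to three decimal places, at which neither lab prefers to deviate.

0.784

Deviating for the 2 undetected periods gains 23−15 = 8 per period over cooperation, then loses 15−10 = 5 per period forever once punishment starts.
Gain: 8(1 + β + … + β^1); loss: 5·β^2/(1−β).
No profitable deviation ⇔ 8(1−β^2) ≤ 5·β^2, i.e. β^2 ≥ 8/(8+5) = 8/13.
Hence β ≥ (8/13)^(1/2) ≈ 0.784.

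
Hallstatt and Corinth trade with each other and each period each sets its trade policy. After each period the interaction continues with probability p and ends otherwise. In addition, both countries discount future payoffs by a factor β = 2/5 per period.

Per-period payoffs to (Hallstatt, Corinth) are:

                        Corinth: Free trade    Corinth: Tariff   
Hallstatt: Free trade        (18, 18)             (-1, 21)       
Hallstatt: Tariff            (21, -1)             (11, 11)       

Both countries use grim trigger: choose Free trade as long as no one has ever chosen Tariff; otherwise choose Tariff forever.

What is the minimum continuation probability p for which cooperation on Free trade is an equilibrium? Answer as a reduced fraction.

Expected continuation weight on next period's payoff is β·p = 2/5·p, which plays the role of the discount factor.
Cooperation requires 2/5·p ≥ (21−18)/(21−11) = 3/10, hence p ≥ 3/4.

3/4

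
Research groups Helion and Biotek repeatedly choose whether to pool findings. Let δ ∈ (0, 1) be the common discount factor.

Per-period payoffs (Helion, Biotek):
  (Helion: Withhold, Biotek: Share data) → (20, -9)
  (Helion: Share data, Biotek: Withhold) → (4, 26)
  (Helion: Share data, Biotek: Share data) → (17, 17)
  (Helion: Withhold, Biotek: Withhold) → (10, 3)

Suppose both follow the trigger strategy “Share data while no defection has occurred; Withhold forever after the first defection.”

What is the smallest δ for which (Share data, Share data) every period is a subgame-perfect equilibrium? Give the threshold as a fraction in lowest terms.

For Helion: deviation gain 20−17 = 3, per-period punishment loss 17−10 = 7. IC gives δ ≥ 3/10.
For Biotek: gain 9, loss 14 per period, so δ ≥ 9/23.
The tighter constraint is Biotek's, so cooperation needs δ ≥ 9/23.

9/23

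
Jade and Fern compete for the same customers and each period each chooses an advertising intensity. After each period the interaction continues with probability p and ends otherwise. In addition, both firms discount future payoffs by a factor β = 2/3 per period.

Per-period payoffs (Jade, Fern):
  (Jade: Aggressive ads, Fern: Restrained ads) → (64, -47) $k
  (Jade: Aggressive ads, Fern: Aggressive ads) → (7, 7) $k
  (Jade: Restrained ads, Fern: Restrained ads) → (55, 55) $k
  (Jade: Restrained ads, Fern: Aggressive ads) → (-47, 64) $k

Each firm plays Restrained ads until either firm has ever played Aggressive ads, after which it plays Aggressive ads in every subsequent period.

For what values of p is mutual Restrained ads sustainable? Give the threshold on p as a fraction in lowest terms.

With continuation probability p and discount β, the effective per-period discount factor is βp.
Grim-trigger IC: βp ≥ (64−55)/(64−7) = 3/19.
So p ≥ (3/19)/(2/3) = 9/38.

9/38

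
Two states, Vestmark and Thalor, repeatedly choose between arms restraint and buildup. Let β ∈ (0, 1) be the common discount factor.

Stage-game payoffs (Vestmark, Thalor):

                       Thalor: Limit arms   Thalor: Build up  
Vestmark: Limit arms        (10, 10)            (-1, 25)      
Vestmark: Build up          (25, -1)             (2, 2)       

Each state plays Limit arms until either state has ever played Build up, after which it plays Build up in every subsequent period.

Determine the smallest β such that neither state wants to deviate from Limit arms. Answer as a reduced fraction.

10/(1−β) ≥ 25 + 2β/(1−β)
10 ≥ 25 − 23β
β ≥ 15/23.

15/23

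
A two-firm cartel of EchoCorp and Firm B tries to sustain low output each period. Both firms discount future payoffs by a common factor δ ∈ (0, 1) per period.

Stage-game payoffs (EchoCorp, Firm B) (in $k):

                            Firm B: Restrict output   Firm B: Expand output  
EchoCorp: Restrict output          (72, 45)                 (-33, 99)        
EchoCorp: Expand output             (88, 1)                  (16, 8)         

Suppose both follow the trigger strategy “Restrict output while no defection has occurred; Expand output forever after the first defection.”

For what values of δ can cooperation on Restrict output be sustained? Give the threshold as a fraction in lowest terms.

EchoCorp: cooperation gives 72 each period; deviation gives 88 once then 16 forever.
  72/(1−δ) ≥ 88 + 16δ/(1−δ) ⇒ δ ≥ 16/72 = 2/9.
Firm B: cooperation gives 45 each period; deviation gives 99 once then 8 forever.
  δ ≥ 54/91.
Both must hold, so the binding constraint is Firm B's: δ ≥ 54/91.

54/91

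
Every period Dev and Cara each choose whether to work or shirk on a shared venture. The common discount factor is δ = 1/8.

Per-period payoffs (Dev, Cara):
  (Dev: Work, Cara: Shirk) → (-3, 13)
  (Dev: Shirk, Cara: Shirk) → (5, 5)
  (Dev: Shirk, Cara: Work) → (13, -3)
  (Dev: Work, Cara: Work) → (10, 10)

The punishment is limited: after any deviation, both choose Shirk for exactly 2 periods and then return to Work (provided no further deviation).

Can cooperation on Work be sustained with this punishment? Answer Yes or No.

No

Comparing payoff streams over the 3 periods until play realigns: cooperate → 10(1+δ+…+δ^2); deviate → 13 + 5(δ+…+δ^2).
Cooperation is sustained iff (10−5)(δ+…+δ^2) ≥ 13−10.
δ+…+δ^2 = 1/8·(1−(1/8)^2)/(1−1/8) = 0.1406, and (13−10)/(10−5) = 0.6000.
0.1406 < 0.6000, so cooperation is not sustainable.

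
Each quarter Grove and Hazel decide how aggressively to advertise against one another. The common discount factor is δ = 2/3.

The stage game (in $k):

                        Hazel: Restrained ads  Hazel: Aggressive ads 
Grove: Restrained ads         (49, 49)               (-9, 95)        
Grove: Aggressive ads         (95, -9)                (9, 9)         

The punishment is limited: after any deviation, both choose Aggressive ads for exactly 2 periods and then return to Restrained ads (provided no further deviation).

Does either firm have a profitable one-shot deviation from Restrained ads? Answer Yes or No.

Comparing payoff streams over the 3 periods until play realigns: cooperate → 49(1+δ+…+δ^2); deviate → 95 + 9(δ+…+δ^2).
Cooperation is sustained iff (49−9)(δ+…+δ^2) ≥ 95−49.
δ+…+δ^2 = 2/3·(1−(2/3)^2)/(1−2/3) = 1.1111, and (95−49)/(49−9) = 1.1500.
1.1111 < 1.1500, so cooperation is not sustainable.

Yes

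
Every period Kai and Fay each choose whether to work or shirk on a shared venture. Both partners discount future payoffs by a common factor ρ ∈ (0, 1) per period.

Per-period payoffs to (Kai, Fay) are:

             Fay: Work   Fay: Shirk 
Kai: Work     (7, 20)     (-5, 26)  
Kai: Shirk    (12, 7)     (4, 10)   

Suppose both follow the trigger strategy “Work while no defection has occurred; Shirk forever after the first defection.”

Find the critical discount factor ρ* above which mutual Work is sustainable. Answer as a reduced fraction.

5/8

For Kai: deviation gain 12−7 = 5, per-period punishment loss 7−4 = 3. IC gives ρ ≥ 5/8.
For Fay: gain 6, loss 10 per period, so ρ ≥ 6/16 = 3/8.
The tighter constraint is Kai's, so cooperation needs ρ ≥ 5/8.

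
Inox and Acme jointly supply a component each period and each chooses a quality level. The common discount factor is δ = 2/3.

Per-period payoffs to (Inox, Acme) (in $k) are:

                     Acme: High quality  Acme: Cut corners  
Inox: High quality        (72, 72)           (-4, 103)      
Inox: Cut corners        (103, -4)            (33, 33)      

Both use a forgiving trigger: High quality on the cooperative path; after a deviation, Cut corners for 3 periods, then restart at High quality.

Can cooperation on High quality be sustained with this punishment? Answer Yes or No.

Yes

IC: δ+…+δ^3 ≥ (103−72)/(72−33) = 31/39.
At δ = 2/3: partial sum = 1.4074 ≥ 0.7949. Cooperation sustainable.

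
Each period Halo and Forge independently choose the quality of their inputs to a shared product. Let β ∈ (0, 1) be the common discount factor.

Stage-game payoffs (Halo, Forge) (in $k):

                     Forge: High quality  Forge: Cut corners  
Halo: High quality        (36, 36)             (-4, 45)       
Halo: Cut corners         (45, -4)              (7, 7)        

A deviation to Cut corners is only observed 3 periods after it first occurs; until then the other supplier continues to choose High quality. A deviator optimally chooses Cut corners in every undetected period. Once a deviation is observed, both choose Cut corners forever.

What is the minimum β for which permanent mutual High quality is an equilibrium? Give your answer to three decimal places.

Deviating for the 3 undetected periods gains 45−36 = 9 per period over cooperation, then loses 36−7 = 29 per period forever once punishment starts.
Gain: 9(1 + β + … + β^2); loss: 29·β^3/(1−β).
No profitable deviation ⇔ 9(1−β^3) ≤ 29·β^3, i.e. β^3 ≥ 9/(9+29) = 9/38.
Hence β ≥ (9/38)^(1/3) ≈ 0.619.

0.619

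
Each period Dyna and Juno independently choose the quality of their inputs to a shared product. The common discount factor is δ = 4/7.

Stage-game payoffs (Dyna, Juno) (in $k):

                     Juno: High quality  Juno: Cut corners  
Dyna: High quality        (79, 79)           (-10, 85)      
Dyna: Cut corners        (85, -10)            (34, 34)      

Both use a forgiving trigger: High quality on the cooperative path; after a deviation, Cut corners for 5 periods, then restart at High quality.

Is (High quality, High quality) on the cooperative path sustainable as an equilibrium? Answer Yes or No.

Yes

A one-shot deviation gives 85 now, then 34 for 5 periods, then back to 79.
Gain from deviating: (85−79) today; loss: (79−34) in each of the next 5 periods.
No-deviation condition: (79−34)(δ+…+δ^5) ≥ 85−79, i.e. δ+…+δ^5 ≥ 2/15.
At δ = 4/7: δ+…+δ^5 = 1.2521 ≥ 0.1333.
So cooperation is sustainable.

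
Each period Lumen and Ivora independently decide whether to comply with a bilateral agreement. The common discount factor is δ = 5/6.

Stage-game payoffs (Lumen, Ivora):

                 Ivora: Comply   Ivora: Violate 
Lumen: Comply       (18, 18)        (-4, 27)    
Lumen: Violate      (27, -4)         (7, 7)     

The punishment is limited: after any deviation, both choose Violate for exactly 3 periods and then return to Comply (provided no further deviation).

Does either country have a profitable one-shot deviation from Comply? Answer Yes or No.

IC: δ+…+δ^3 ≥ (27−18)/(18−7) = 9/11.
At δ = 5/6: partial sum = 2.1065 ≥ 0.8182. Cooperation sustainable.

No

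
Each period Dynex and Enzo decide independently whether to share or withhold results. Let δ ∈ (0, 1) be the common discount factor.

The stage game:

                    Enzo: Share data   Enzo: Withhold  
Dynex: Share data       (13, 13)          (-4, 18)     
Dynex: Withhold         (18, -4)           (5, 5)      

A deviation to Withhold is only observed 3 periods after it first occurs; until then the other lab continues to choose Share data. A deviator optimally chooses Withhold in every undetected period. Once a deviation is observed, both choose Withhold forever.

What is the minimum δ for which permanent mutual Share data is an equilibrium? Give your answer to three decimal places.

Deviating for the 3 undetected periods gains 18−13 = 5 per period over cooperation, then loses 13−5 = 8 per period forever once punishment starts.
Gain: 5(1 + δ + … + δ^2); loss: 8·δ^3/(1−δ).
No profitable deviation ⇔ 5(1−δ^3) ≤ 8·δ^3, i.e. δ^3 ≥ 5/(5+8) = 5/13.
Hence δ ≥ (5/13)^(1/3) ≈ 0.727.

0.727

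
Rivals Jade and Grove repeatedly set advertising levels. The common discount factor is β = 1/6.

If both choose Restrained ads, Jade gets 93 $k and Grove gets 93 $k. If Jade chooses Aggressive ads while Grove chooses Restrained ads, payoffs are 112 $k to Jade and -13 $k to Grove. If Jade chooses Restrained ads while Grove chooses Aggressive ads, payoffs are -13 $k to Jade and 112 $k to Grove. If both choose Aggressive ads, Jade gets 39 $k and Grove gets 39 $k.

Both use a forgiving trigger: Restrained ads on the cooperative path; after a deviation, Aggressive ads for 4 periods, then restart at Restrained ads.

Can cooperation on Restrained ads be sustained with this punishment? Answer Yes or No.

IC: β+…+β^4 ≥ (112−93)/(93−39) = 19/54.
At β = 1/6: partial sum = 0.1998 < 0.3519. Cooperation not sustainable.

No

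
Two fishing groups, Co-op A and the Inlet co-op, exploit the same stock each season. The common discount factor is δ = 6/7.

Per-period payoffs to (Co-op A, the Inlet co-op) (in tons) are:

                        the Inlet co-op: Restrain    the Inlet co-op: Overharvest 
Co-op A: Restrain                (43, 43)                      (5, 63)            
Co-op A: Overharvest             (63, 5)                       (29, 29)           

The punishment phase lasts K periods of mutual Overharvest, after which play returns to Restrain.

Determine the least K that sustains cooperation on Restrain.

2

IC: δ(1−δ^K)/(1−δ) ≥ (63−43)/(43−29) = 10/7.
With δ = 6/7: need 1 − δ^K ≥ 10/7·(1−6/7)/(6/7), i.e. δ^K ≤ 0.7619.
Since (6/7)^1 = 0.8571 and (6/7)^2 = 0.7347, the smallest such K is 2.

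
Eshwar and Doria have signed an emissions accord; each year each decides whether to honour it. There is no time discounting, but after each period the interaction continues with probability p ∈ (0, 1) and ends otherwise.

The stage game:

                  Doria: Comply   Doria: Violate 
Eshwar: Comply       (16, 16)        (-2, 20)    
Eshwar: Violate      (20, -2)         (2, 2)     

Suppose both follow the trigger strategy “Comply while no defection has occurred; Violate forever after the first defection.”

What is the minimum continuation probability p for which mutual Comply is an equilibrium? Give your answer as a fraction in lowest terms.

With no time discounting, the continuation probability p plays the role of the discount factor.
Grim-trigger IC: 16/(1−p) ≥ 20 + 2p/(1−p) ⇒ p ≥ (20−16)/(20−2) = 2/9.

2/9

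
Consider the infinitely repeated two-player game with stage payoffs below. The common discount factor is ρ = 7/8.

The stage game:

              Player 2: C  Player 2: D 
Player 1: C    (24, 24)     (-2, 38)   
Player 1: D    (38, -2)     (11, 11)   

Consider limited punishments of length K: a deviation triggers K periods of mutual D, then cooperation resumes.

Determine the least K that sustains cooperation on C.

IC: ρ(1−ρ^K)/(1−ρ) ≥ (38−24)/(24−11) = 14/13.
With ρ = 7/8: need 1 − ρ^K ≥ 14/13·(1−7/8)/(7/8), i.e. ρ^K ≤ 0.8462.
Since (7/8)^1 = 0.8750 and (7/8)^2 = 0.7656, the smallest such K is 2.

2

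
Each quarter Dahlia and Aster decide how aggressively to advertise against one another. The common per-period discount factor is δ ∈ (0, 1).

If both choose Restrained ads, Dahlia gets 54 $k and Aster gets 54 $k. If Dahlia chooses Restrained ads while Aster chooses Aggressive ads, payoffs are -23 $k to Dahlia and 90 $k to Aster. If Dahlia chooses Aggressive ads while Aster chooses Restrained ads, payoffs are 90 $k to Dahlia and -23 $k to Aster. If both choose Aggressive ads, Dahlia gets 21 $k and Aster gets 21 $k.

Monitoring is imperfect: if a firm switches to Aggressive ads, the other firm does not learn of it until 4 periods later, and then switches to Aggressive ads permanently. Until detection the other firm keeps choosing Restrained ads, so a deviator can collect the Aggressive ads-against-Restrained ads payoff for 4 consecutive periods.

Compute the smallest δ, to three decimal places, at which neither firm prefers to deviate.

0.850

A deviator earns 90 for 4 periods, then 21 forever; cooperating earns 54 forever. Multiplying the IC by (1−δ):
54 ≥ 90(1−δ^4) + 21δ^4, so 69·δ^4 ≥ 36 and δ^4 ≥ 12/23.
δ ≥ (12/23)^(1/4) ≈ 0.850.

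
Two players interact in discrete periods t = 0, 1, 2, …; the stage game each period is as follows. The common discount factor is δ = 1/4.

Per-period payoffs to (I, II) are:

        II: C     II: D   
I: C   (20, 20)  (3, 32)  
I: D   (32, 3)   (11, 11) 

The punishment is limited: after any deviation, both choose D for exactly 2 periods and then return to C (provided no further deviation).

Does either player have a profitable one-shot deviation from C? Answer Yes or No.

Comparing payoff streams over the 3 periods until play realigns: cooperate → 20(1+δ+…+δ^2); deviate → 32 + 11(δ+…+δ^2).
Cooperation is sustained iff (20−11)(δ+…+δ^2) ≥ 32−20.
δ+…+δ^2 = 1/4·(1−(1/4)^2)/(1−1/4) = 0.3125, and (32−20)/(20−11) = 1.3333.
0.3125 < 1.3333, so cooperation is not sustainable.

Yes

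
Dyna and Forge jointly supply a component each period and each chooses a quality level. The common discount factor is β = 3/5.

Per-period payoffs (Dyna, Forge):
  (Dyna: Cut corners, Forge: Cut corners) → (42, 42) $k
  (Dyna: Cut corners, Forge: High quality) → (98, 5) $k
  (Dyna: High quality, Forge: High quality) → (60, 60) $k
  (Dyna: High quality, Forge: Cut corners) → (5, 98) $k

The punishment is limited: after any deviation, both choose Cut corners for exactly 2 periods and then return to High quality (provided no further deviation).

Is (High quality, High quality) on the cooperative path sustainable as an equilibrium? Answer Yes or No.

A one-shot deviation gives 98 now, then 42 for 2 periods, then back to 60.
Gain from deviating: (98−60) today; loss: (60−42) in each of the next 2 periods.
No-deviation condition: (60−42)(β+…+β^2) ≥ 98−60, i.e. β+…+β^2 ≥ 19/9.
At β = 3/5: β+…+β^2 = 0.9600 < 2.1111.
So cooperation is not sustainable.

No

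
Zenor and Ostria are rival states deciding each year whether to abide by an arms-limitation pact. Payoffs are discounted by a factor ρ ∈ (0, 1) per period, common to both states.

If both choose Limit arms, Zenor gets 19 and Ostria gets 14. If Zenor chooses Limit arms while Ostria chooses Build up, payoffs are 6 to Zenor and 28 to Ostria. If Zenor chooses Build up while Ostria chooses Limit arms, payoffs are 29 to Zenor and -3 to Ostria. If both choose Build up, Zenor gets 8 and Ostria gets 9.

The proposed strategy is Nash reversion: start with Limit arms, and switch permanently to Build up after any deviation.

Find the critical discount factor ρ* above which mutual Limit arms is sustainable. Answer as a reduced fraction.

For Zenor: deviation gain 29−19 = 10, per-period punishment loss 19−8 = 11. IC gives ρ ≥ 10/21.
For Ostria: gain 14, loss 5 per period, so ρ ≥ 14/19.
The tighter constraint is Ostria's, so cooperation needs ρ ≥ 14/19.

14/19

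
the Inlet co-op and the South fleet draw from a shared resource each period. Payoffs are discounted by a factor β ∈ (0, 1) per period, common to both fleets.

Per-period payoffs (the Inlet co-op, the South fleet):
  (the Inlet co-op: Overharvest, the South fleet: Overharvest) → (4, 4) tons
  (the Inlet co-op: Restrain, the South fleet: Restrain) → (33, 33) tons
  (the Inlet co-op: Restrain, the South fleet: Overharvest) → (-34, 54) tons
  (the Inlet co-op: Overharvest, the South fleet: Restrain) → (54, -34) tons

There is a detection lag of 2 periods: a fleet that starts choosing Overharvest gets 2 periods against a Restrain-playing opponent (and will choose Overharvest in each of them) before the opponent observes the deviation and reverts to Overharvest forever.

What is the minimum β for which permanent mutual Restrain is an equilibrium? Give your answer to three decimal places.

The best deviation is to choose Overharvest for all 2 undetected periods, earning 54 each, then 4 forever once detected.
Deviation value: 54(1−β^2)/(1−β) + 4β^2/(1−β); cooperation value: 33/(1−β).
IC: 33 ≥ 54(1−β^2) + 4β^2 = 54 − 50β^2.
So β^2 ≥ 21/50, giving β ≥ (21/50)^(1/2) ≈ 0.648.

0.648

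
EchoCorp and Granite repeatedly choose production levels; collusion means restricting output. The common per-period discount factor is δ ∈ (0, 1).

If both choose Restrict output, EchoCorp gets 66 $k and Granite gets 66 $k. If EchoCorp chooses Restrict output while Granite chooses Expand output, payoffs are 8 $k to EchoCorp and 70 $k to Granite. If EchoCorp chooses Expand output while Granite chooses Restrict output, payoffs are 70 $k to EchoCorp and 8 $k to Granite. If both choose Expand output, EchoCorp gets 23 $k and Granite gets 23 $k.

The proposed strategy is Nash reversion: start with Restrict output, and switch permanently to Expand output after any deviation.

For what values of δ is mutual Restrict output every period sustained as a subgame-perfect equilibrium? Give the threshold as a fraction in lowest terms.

4/47

One-period gain from deviating is 70 − 66 = 4. The loss is 66 − 23 = 43 in every subsequent period, with present value 43·δ/(1−δ).
Deviation is unprofitable when 43·δ/(1−δ) ≥ 4, i.e. δ/(1−δ) ≥ 4/43.
Equivalently δ ≥ 4/(4+43) = 4/47.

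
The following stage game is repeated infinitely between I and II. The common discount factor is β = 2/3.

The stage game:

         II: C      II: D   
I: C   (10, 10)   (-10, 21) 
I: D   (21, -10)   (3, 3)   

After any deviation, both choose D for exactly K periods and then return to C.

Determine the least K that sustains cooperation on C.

4

No profitable deviation requires (10−3)(β+…+β^K) ≥ 21−10, i.e. β+…+β^K ≥ 11/7 ≈ 1.5714.
With β = 2/3, the partial sums are K=1: 0.6667, K=2: 1.1111, K=3: 1.4074, K=4: 1.6049.
K = 4 is the first length at which the sum reaches 1.5714.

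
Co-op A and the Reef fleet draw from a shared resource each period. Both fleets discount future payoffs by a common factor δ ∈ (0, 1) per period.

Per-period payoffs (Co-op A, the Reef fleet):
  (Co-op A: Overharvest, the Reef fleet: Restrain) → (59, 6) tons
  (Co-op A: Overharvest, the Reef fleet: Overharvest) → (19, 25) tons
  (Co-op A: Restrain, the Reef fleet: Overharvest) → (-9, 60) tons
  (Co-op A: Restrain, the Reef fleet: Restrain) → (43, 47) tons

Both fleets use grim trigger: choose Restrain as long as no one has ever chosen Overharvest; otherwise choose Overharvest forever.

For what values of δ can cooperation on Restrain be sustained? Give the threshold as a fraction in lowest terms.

2/5

Co-op A: cooperation gives 43 each period; deviation gives 59 once then 19 forever.
  43/(1−δ) ≥ 59 + 19δ/(1−δ) ⇒ δ ≥ 16/40 = 2/5.
the Reef fleet: cooperation gives 47 each period; deviation gives 60 once then 25 forever.
  δ ≥ 13/35.
Both must hold, so the binding constraint is Co-op A's: δ ≥ 2/5.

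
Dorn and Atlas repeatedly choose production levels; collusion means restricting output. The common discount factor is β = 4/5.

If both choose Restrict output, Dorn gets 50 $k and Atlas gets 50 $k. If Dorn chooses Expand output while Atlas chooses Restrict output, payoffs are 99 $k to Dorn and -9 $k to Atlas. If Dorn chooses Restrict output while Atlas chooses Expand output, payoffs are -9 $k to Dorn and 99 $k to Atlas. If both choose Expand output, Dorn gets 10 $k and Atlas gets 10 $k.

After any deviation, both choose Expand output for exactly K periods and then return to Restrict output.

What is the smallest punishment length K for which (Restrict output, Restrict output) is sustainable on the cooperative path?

IC: β(1−β^K)/(1−β) ≥ (99−50)/(50−10) = 49/40.
With β = 4/5: need 1 − β^K ≥ 49/40·(1−4/5)/(4/5), i.e. β^K ≤ 0.6937.
Since (4/5)^1 = 0.8000 and (4/5)^2 = 0.6400, the smallest such K is 2.

2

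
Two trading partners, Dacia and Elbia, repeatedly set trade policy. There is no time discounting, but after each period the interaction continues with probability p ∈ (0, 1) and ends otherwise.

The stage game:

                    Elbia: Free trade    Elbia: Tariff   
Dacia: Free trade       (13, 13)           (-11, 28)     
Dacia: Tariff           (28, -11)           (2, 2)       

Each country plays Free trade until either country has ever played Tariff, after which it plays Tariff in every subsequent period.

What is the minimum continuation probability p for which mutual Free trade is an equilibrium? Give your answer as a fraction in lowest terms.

With no time discounting, the continuation probability p plays the role of the discount factor.
Grim-trigger IC: 13/(1−p) ≥ 28 + 2p/(1−p) ⇒ p ≥ (28−13)/(28−2) = 15/26.

15/26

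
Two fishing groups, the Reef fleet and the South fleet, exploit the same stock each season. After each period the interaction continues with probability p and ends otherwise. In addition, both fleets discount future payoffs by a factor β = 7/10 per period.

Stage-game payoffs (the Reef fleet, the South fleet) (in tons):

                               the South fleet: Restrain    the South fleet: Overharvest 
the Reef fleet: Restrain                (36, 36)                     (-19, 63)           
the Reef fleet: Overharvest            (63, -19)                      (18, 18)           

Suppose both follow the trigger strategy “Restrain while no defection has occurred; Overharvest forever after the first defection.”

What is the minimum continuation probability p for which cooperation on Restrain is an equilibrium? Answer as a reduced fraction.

Expected continuation weight on next period's payoff is β·p = 7/10·p, which plays the role of the discount factor.
Cooperation requires 7/10·p ≥ (63−36)/(63−18) = 3/5, hence p ≥ 6/7.

6/7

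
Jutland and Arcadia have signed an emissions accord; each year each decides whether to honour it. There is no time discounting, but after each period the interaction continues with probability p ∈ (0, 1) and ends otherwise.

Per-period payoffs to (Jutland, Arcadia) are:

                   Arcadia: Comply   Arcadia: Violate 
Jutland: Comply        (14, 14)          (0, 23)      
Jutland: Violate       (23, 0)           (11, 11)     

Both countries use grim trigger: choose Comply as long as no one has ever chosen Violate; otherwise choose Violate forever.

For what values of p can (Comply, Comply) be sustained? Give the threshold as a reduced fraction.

Expected cooperation value is 14 + p·14 + p²·14 + … = 14/(1−p); deviation gives 23 + p·11/(1−p).
14 ≥ 23(1−p) + 11p ⇒ 12p ≥ 9 ⇒ p ≥ 9/12 = 3/4.

3/4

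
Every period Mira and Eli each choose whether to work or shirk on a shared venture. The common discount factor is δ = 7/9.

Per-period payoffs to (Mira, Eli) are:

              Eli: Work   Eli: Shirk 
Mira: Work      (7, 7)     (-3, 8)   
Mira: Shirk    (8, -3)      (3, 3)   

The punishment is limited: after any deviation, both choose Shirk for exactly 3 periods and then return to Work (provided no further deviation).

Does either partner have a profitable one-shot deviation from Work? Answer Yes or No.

Comparing payoff streams over the 4 periods until play realigns: cooperate → 7(1+δ+…+δ^3); deviate → 8 + 3(δ+…+δ^3).
Cooperation is sustained iff (7−3)(δ+…+δ^3) ≥ 8−7.
δ+…+δ^3 = 7/9·(1−(7/9)^3)/(1−7/9) = 1.8532, and (8−7)/(7−3) = 0.2500.
1.8532 ≥ 0.2500, so cooperation is sustainable.

No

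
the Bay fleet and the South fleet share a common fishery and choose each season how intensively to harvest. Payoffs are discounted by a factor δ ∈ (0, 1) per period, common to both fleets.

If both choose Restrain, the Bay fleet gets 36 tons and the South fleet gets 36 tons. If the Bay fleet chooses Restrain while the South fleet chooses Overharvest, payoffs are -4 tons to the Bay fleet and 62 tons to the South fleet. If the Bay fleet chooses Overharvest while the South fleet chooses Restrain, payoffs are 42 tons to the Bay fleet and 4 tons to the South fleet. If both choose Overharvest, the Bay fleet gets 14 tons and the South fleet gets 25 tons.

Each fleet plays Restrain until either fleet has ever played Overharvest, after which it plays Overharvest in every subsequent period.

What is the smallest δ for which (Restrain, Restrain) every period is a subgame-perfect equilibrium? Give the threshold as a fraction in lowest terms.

the Bay fleet's threshold: (42−36)/(42−14) = 3/14.
the South fleet's threshold: (62−36)/(62−25) = 26/37.
3/14 < 26/37, so the South fleet binds and δ* = 26/37.

26/37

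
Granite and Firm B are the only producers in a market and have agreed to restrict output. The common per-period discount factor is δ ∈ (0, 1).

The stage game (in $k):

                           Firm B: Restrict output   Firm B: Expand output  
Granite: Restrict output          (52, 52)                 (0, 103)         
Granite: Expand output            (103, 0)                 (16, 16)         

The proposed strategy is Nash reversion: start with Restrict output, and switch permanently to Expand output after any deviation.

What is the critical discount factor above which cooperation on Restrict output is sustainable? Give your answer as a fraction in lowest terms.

Cooperation forever yields 52 each period: 52/(1−δ).
Deviating yields 103 once, then 16 forever: 103 + 16δ/(1−δ).
No profitable deviation requires 52/(1−δ) ≥ 103 + 16δ/(1−δ).
Multiplying by (1−δ): 52 ≥ 103(1−δ) + 16δ = 103 − 87δ.
So 87δ ≥ 51, i.e. δ ≥ 51/87 = 17/29.

17/29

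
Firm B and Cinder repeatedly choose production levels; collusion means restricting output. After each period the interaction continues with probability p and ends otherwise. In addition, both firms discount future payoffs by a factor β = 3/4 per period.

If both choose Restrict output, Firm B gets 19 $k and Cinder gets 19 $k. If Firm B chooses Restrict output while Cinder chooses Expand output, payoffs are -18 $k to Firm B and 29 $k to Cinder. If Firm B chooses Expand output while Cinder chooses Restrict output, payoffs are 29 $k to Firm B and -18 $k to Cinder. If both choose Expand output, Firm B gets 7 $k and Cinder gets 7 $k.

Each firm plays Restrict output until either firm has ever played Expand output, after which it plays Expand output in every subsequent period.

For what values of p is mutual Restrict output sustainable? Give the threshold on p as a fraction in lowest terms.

20/33

Expected continuation weight on next period's payoff is β·p = 3/4·p, which plays the role of the discount factor.
Cooperation requires 3/4·p ≥ (29−19)/(29−7) = 5/11, hence p ≥ 20/33.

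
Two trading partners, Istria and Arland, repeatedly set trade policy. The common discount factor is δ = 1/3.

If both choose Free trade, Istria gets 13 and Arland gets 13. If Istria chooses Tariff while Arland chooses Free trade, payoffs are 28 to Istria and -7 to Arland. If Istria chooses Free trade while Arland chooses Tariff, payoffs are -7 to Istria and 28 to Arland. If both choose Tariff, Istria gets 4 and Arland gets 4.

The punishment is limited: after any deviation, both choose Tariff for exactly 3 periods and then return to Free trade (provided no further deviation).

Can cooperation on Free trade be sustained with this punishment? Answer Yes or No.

No

Comparing payoff streams over the 4 periods until play realigns: cooperate → 13(1+δ+…+δ^3); deviate → 28 + 4(δ+…+δ^3).
Cooperation is sustained iff (13−4)(δ+…+δ^3) ≥ 28−13.
δ+…+δ^3 = 1/3·(1−(1/3)^3)/(1−1/3) = 0.4815, and (28−13)/(13−4) = 1.6667.
0.4815 < 1.6667, so cooperation is not sustainable.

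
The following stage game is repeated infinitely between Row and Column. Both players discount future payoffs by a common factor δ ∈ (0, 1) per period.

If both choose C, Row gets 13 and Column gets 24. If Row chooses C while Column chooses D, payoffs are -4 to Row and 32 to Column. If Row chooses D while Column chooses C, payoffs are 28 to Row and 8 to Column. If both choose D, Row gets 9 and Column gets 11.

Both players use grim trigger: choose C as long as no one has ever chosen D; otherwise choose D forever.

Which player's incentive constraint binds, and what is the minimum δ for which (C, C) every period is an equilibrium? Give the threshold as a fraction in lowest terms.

For Row: deviation gain 28−13 = 15, per-period punishment loss 13−9 = 4. IC gives δ ≥ 15/19.
For Column: gain 8, loss 13 per period, so δ ≥ 8/21.
The tighter constraint is Row's, so cooperation needs δ ≥ 15/19.

Row; δ ≥ 15/19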